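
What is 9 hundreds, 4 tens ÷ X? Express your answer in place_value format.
Convert 9 hundreds, 4 tens (place-value notation) → 9×100 + 4×10 = 940 (decimal)
Convert X (Roman numeral) → 10 (decimal)
Compute 940 ÷ 10 = 94
Convert 94 (decimal) → 94 = 9×10 + 4 → 9 tens, 4 ones (place-value notation)
9 tens, 4 ones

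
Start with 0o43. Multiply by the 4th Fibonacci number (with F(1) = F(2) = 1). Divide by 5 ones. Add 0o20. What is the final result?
Convert 0o43 (octal) → 4×8 + 3 = 35 (decimal)
Start: 35
Convert the 4th Fibonacci number (with F(1) = F(2) = 1) (Fibonacci index) → 1, 1, 2, 3 → 3 (decimal)
35 × 3 = 105
Convert 5 ones (place-value notation) → 5 (decimal)
105 ÷ 5 = 21
Convert 0o20 (octal) → 2×8 = 16 (decimal)
21 + 16 = 37
37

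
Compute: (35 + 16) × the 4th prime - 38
Convert the 4th prime (prime index) → 7 (decimal)
Expression in decimal: (35 + 16) × 7 - 38
Parentheses first: 35 + 16 = 51
Multiply: 51 × 7 = 357
Subtract: 357 - 38 = 319
319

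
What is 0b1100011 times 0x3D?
Convert 0b1100011 (binary) → 64 + 32 + 2 + 1 = 99 (decimal)
Convert 0x3D (hexadecimal) → 3×16 + 13 = 61 (decimal)
Compute 99 × 61 = 6039
6039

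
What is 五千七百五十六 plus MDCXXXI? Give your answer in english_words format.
Convert 五千七百五十六 (Chinese numeral) → 5×1000 + 7×100 + 5×10 + 6 = 5756 (decimal)
Convert MDCXXXI (Roman numeral) → 1000 + 500 + 100 + 10 + 10 + 10 + 1 = 1631 (decimal)
Compute 5756 + 1631 = 7387
Convert 7387 (decimal) → 7387 = 7×1000 + 3×100 + 87 → seven thousand three hundred eighty-seven (English words)
seven thousand three hundred eighty-seven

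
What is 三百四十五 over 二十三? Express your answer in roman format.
Convert 三百四十五 (Chinese numeral) → 3×100 + 4×10 + 5 = 345 (decimal)
Convert 二十三 (Chinese numeral) → 2×10 + 3 = 23 (decimal)
Compute 345 ÷ 23 = 15
Convert 15 (decimal) → 15 = 10 + 5 → XV (Roman numeral)
XV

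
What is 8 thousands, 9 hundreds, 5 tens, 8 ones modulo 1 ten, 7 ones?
Convert 8 thousands, 9 hundreds, 5 tens, 8 ones (place-value notation) → 8×1000 + 9×100 + 5×10 + 8 = 8958 (decimal)
Convert 1 ten, 7 ones (place-value notation) → 1×10 + 7 = 17 (decimal)
Compute 8958 mod 17 = 16
16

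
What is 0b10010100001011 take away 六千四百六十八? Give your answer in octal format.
Convert 0b10010100001011 (binary) → 8192 + 1024 + 256 + 8 + 2 + 1 = 9483 (decimal)
Convert 六千四百六十八 (Chinese numeral) → 6×1000 + 4×100 + 6×10 + 8 = 6468 (decimal)
Compute 9483 - 6468 = 3015
Convert 3015 (decimal) → 3015 = 5×512 + 7×64 + 7 → 0o5707 (octal)
0o5707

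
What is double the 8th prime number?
The 8th prime number = 19
Compute 19 × 2 = 38
38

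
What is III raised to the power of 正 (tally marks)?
Convert III (Roman numeral) → 1 + 1 + 1 = 3 (decimal)
Convert 正 (tally marks) → 5 (decimal)
Compute 3 ^ 5 = 243
243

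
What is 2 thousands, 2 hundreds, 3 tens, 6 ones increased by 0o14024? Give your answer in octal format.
Convert 2 thousands, 2 hundreds, 3 tens, 6 ones (place-value notation) → 2×1000 + 2×100 + 3×10 + 6 = 2236 (decimal)
Convert 0o14024 (octal) → 1×4096 + 4×512 + 2×8 + 4 = 6164 (decimal)
Compute 2236 + 6164 = 8400
Convert 8400 (decimal) → 8400 = 2×4096 + 3×64 + 2×8 → 0o20320 (octal)
0o20320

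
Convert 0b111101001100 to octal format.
Convert 0b111101001100 (binary) → 2048 + 1024 + 512 + 256 + 64 + 8 + 4 = 3916 (decimal)
Convert 3916 (decimal) → 3916 = 7×512 + 5×64 + 1×8 + 4 → 0o7514 (octal)
0o7514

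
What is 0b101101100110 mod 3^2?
Convert 0b101101100110 (binary) → 2048 + 512 + 256 + 64 + 32 + 4 + 2 = 2918 (decimal)
Convert 3^2 (power) → 9 (decimal)
Compute 2918 mod 9 = 2
2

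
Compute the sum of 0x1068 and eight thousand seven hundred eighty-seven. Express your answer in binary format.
Convert 0x1068 (hexadecimal) → 1×4096 + 6×16 + 8 = 4200 (decimal)
Convert eight thousand seven hundred eighty-seven (English words) → 8×1000 + 7×100 + 87 = 8787 (decimal)
Compute 4200 + 8787 = 12987
Convert 12987 (decimal) → 12987 = 8192 + 4096 + 512 + 128 + 32 + 16 + 8 + 2 + 1 → 0b11001010111011 (binary)
0b11001010111011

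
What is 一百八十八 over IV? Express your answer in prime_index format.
Convert 一百八十八 (Chinese numeral) → 1×100 + 8×10 + 8 = 188 (decimal)
Convert IV (Roman numeral) → 4 (decimal)
Compute 188 ÷ 4 = 47
Convert 47 (decimal) → the 15th prime (prime index)
the 15th prime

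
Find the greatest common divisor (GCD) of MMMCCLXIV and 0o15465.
Convert MMMCCLXIV (Roman numeral) → 1000 + 1000 + 1000 + 100 + 100 + 50 + 10 + 4 = 3264 (decimal)
Convert 0o15465 (octal) → 1×4096 + 5×512 + 4×64 + 6×8 + 5 = 6965 (decimal)
Compute gcd(3264, 6965) = 1
1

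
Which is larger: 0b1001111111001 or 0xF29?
Convert 0b1001111111001 (binary) → 4096 + 512 + 256 + 128 + 64 + 32 + 16 + 8 + 1 = 5113 (decimal)
Convert 0xF29 (hexadecimal) → 15×256 + 2×16 + 9 = 3881 (decimal)
Compare 5113 vs 3881: larger = 5113
5113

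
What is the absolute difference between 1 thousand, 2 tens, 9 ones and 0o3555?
Convert 1 thousand, 2 tens, 9 ones (place-value notation) → 1×1000 + 2×10 + 9 = 1029 (decimal)
Convert 0o3555 (octal) → 3×512 + 5×64 + 5×8 + 5 = 1901 (decimal)
Compute |1029 - 1901| = 872
872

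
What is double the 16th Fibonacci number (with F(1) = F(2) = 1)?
The 16th Fibonacci number (with F(1) = F(2) = 1) = 987
Compute 987 × 2 = 1974
1974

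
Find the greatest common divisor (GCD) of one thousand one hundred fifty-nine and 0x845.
Convert one thousand one hundred fifty-nine (English words) → 1×1000 + 1×100 + 59 = 1159 (decimal)
Convert 0x845 (hexadecimal) → 8×256 + 4×16 + 5 = 2117 (decimal)
Compute gcd(1159, 2117) = 1
1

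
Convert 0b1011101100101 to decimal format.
Convert 0b1011101100101 (binary) → 4096 + 1024 + 512 + 256 + 64 + 32 + 4 + 1 = 5989 (decimal)
5989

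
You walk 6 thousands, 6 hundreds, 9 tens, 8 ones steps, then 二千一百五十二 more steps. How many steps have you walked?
Convert 6 thousands, 6 hundreds, 9 tens, 8 ones (place-value notation) → 6×1000 + 6×100 + 9×10 + 8 = 6698 (decimal)
Convert 二千一百五十二 (Chinese numeral) → 2×1000 + 1×100 + 5×10 + 2 = 2152 (decimal)
Compute 6698 + 2152 = 8850
8850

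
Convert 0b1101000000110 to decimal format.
Convert 0b1101000000110 (binary) → 4096 + 2048 + 512 + 4 + 2 = 6662 (decimal)
6662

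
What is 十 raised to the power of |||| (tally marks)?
Convert 十 (Chinese numeral) → 1×10 = 10 (decimal)
Convert |||| (tally marks) → 4 (decimal)
Compute 10 ^ 4 = 10000
10000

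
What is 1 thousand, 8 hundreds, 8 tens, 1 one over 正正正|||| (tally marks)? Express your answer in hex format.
Convert 1 thousand, 8 hundreds, 8 tens, 1 one (place-value notation) → 1×1000 + 8×100 + 8×10 + 1 = 1881 (decimal)
Convert 正正正|||| (tally marks) → 5 + 5 + 5 + 4 = 19 (decimal)
Compute 1881 ÷ 19 = 99
Convert 99 (decimal) → 99 = 6×16 + 3 → 0x63 (hexadecimal)
0x63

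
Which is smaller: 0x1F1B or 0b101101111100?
Convert 0x1F1B (hexadecimal) → 1×4096 + 15×256 + 1×16 + 11 = 7963 (decimal)
Convert 0b101101111100 (binary) → 2048 + 512 + 256 + 64 + 32 + 16 + 8 + 4 = 2940 (decimal)
Compare 7963 vs 2940: smaller = 2940
2940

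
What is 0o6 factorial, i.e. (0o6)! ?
Convert 0o6 (octal) → 6 (decimal)
Compute 6! = 720
720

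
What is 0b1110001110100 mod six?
Convert 0b1110001110100 (binary) → 4096 + 2048 + 1024 + 64 + 32 + 16 + 4 = 7284 (decimal)
Convert six (English words) → 6 (decimal)
Compute 7284 mod 6 = 0
0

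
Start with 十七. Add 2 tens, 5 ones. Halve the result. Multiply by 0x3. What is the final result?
Convert 十七 (Chinese numeral) → 1×10 + 7 = 17 (decimal)
Start: 17
Convert 2 tens, 5 ones (place-value notation) → 2×10 + 5 = 25 (decimal)
17 + 25 = 42
42 ÷ 2 = 21
Convert 0x3 (hexadecimal) → 3 (decimal)
21 × 3 = 63
63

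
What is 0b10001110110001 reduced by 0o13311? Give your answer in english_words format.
Convert 0b10001110110001 (binary) → 8192 + 512 + 256 + 128 + 32 + 16 + 1 = 9137 (decimal)
Convert 0o13311 (octal) → 1×4096 + 3×512 + 3×64 + 1×8 + 1 = 5833 (decimal)
Compute 9137 - 5833 = 3304
Convert 3304 (decimal) → 3304 = 3×1000 + 3×100 + 4 → three thousand three hundred four (English words)
three thousand three hundred four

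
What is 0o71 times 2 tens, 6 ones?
Convert 0o71 (octal) → 7×8 + 1 = 57 (decimal)
Convert 2 tens, 6 ones (place-value notation) → 2×10 + 6 = 26 (decimal)
Compute 57 × 26 = 1482
1482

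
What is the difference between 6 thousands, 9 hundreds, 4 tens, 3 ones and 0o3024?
Convert 6 thousands, 9 hundreds, 4 tens, 3 ones (place-value notation) → 6×1000 + 9×100 + 4×10 + 3 = 6943 (decimal)
Convert 0o3024 (octal) → 3×512 + 2×8 + 4 = 1556 (decimal)
Difference: |6943 - 1556| = 5387
5387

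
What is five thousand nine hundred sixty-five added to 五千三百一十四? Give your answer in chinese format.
Convert five thousand nine hundred sixty-five (English words) → 5×1000 + 9×100 + 65 = 5965 (decimal)
Convert 五千三百一十四 (Chinese numeral) → 5×1000 + 3×100 + 1×10 + 4 = 5314 (decimal)
Compute 5965 + 5314 = 11279
Convert 11279 (decimal) → 11279 = 1×10000 + 1×1000 + 2×100 + 7×10 + 9 → 一万一千二百七十九 (Chinese numeral)
一万一千二百七十九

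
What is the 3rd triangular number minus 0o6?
The 3rd triangular number = 3×4/2 = 6
Convert 0o6 (octal) → 6 (decimal)
Compute 6 - 6 = 0
0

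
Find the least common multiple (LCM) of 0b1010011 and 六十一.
Convert 0b1010011 (binary) → 64 + 16 + 2 + 1 = 83 (decimal)
Convert 六十一 (Chinese numeral) → 6×10 + 1 = 61 (decimal)
Compute lcm(83, 61) = 5063
5063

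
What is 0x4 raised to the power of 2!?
Convert 0x4 (hexadecimal) → 4 (decimal)
Convert 2! (factorial) → 2 (decimal)
Compute 4 ^ 2 = 16
16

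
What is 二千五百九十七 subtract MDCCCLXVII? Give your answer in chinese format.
Convert 二千五百九十七 (Chinese numeral) → 2×1000 + 5×100 + 9×10 + 7 = 2597 (decimal)
Convert MDCCCLXVII (Roman numeral) → 1000 + 500 + 100 + 100 + 100 + 50 + 10 + 5 + 1 + 1 = 1867 (decimal)
Compute 2597 - 1867 = 730
Convert 730 (decimal) → 730 = 7×100 + 3×10 → 七百三十 (Chinese numeral)
七百三十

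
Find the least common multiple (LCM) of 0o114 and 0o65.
Convert 0o114 (octal) → 1×64 + 1×8 + 4 = 76 (decimal)
Convert 0o65 (octal) → 6×8 + 5 = 53 (decimal)
Compute lcm(76, 53) = 4028
4028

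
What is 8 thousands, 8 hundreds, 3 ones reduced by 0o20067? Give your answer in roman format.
Convert 8 thousands, 8 hundreds, 3 ones (place-value notation) → 8×1000 + 8×100 + 3 = 8803 (decimal)
Convert 0o20067 (octal) → 2×4096 + 6×8 + 7 = 8247 (decimal)
Compute 8803 - 8247 = 556
Convert 556 (decimal) → 556 = 500 + 50 + 5 + 1 → DLVI (Roman numeral)
DLVI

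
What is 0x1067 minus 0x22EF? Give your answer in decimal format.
Convert 0x1067 (hexadecimal) → 1×4096 + 6×16 + 7 = 4199 (decimal)
Convert 0x22EF (hexadecimal) → 2×4096 + 2×256 + 14×16 + 15 = 8943 (decimal)
Compute 4199 - 8943 = -4744
-4744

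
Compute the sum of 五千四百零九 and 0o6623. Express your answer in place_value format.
Convert 五千四百零九 (Chinese numeral) → 5×1000 + 4×100 + 9 = 5409 (decimal)
Convert 0o6623 (octal) → 6×512 + 6×64 + 2×8 + 3 = 3475 (decimal)
Compute 5409 + 3475 = 8884
Convert 8884 (decimal) → 8884 = 8×1000 + 8×100 + 8×10 + 4 → 8 thousands, 8 hundreds, 8 tens, 4 ones (place-value notation)
8 thousands, 8 hundreds, 8 tens, 4 ones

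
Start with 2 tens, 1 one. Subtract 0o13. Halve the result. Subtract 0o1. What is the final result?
Convert 2 tens, 1 one (place-value notation) → 2×10 + 1 = 21 (decimal)
Start: 21
Convert 0o13 (octal) → 1×8 + 3 = 11 (decimal)
21 - 11 = 10
10 ÷ 2 = 5
Convert 0o1 (octal) → 1 (decimal)
5 - 1 = 4
4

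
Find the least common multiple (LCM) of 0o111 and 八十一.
Convert 0o111 (octal) → 1×64 + 1×8 + 1 = 73 (decimal)
Convert 八十一 (Chinese numeral) → 8×10 + 1 = 81 (decimal)
Compute lcm(73, 81) = 5913
5913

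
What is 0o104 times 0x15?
Convert 0o104 (octal) → 1×64 + 4 = 68 (decimal)
Convert 0x15 (hexadecimal) → 1×16 + 5 = 21 (decimal)
Compute 68 × 21 = 1428
1428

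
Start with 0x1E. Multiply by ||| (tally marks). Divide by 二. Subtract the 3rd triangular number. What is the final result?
Convert 0x1E (hexadecimal) → 1×16 + 14 = 30 (decimal)
Start: 30
Convert ||| (tally marks) → 3 (decimal)
30 × 3 = 90
Convert 二 (Chinese numeral) → 2 (decimal)
90 ÷ 2 = 45
Convert the 3rd triangular number (triangular index) → 3×4/2 = 6 (decimal)
45 - 6 = 39
39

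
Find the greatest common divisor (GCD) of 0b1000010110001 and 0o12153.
Convert 0b1000010110001 (binary) → 4096 + 128 + 32 + 16 + 1 = 4273 (decimal)
Convert 0o12153 (octal) → 1×4096 + 2×512 + 1×64 + 5×8 + 3 = 5227 (decimal)
Compute gcd(4273, 5227) = 1
1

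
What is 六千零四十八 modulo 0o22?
Convert 六千零四十八 (Chinese numeral) → 6×1000 + 4×10 + 8 = 6048 (decimal)
Convert 0o22 (octal) → 2×8 + 2 = 18 (decimal)
Compute 6048 mod 18 = 0
0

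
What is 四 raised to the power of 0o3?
Convert 四 (Chinese numeral) → 4 (decimal)
Convert 0o3 (octal) → 3 (decimal)
Compute 4 ^ 3 = 64
64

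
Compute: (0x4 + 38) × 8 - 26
Convert 0x4 (hexadecimal) → 4 (decimal)
Expression in decimal: (4 + 38) × 8 - 26
Parentheses first: 4 + 38 = 42
Multiply: 42 × 8 = 336
Subtract: 336 - 26 = 310
310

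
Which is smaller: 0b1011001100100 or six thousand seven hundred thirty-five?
Convert 0b1011001100100 (binary) → 4096 + 1024 + 512 + 64 + 32 + 4 = 5732 (decimal)
Convert six thousand seven hundred thirty-five (English words) → 6×1000 + 7×100 + 35 = 6735 (decimal)
Compare 5732 vs 6735: smaller = 5732
5732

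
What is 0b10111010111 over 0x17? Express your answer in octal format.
Convert 0b10111010111 (binary) → 1024 + 256 + 128 + 64 + 16 + 4 + 2 + 1 = 1495 (decimal)
Convert 0x17 (hexadecimal) → 1×16 + 7 = 23 (decimal)
Compute 1495 ÷ 23 = 65
Convert 65 (decimal) → 65 = 1×64 + 1 → 0o101 (octal)
0o101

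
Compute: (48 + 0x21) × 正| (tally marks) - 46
Convert 0x21 (hexadecimal) → 2×16 + 1 = 33 (decimal)
Convert 正| (tally marks) → 5 + 1 = 6 (decimal)
Expression in decimal: (48 + 33) × 6 - 46
Parentheses first: 48 + 33 = 81
Multiply: 81 × 6 = 486
Subtract: 486 - 46 = 440
440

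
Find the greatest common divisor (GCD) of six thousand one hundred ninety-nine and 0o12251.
Convert six thousand one hundred ninety-nine (English words) → 6×1000 + 1×100 + 99 = 6199 (decimal)
Convert 0o12251 (octal) → 1×4096 + 2×512 + 2×64 + 5×8 + 1 = 5289 (decimal)
Compute gcd(6199, 5289) = 1
1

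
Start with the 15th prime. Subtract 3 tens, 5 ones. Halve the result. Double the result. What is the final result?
Convert the 15th prime (prime index) → 47 (decimal)
Start: 47
Convert 3 tens, 5 ones (place-value notation) → 3×10 + 5 = 35 (decimal)
47 - 35 = 12
12 ÷ 2 = 6
6 × 2 = 12
12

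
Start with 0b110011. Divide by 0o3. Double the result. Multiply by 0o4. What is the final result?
Convert 0b110011 (binary) → 32 + 16 + 2 + 1 = 51 (decimal)
Start: 51
Convert 0o3 (octal) → 3 (decimal)
51 ÷ 3 = 17
17 × 2 = 34
Convert 0o4 (octal) → 4 (decimal)
34 × 4 = 136
136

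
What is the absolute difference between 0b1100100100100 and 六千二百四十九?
Convert 0b1100100100100 (binary) → 4096 + 2048 + 256 + 32 + 4 = 6436 (decimal)
Convert 六千二百四十九 (Chinese numeral) → 6×1000 + 2×100 + 4×10 + 9 = 6249 (decimal)
Compute |6436 - 6249| = 187
187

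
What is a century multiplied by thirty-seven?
Convert a century (colloquial) → 100 (decimal)
Convert thirty-seven (English words) → 37 (decimal)
Compute 100 × 37 = 3700
3700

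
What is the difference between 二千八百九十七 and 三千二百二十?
Convert 二千八百九十七 (Chinese numeral) → 2×1000 + 8×100 + 9×10 + 7 = 2897 (decimal)
Convert 三千二百二十 (Chinese numeral) → 3×1000 + 2×100 + 2×10 = 3220 (decimal)
Difference: |2897 - 3220| = 323
323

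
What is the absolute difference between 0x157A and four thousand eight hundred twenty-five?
Convert 0x157A (hexadecimal) → 1×4096 + 5×256 + 7×16 + 10 = 5498 (decimal)
Convert four thousand eight hundred twenty-five (English words) → 4×1000 + 8×100 + 25 = 4825 (decimal)
Compute |5498 - 4825| = 673
673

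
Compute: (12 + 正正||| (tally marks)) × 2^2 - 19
Convert 正正||| (tally marks) → 5 + 5 + 3 = 13 (decimal)
Convert 2^2 (power) → 4 (decimal)
Expression in decimal: (12 + 13) × 4 - 19
Parentheses first: 12 + 13 = 25
Multiply: 25 × 4 = 100
Subtract: 100 - 19 = 81
81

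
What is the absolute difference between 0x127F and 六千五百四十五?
Convert 0x127F (hexadecimal) → 1×4096 + 2×256 + 7×16 + 15 = 4735 (decimal)
Convert 六千五百四十五 (Chinese numeral) → 6×1000 + 5×100 + 4×10 + 5 = 6545 (decimal)
Compute |4735 - 6545| = 1810
1810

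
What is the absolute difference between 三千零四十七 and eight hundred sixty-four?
Convert 三千零四十七 (Chinese numeral) → 3×1000 + 4×10 + 7 = 3047 (decimal)
Convert eight hundred sixty-four (English words) → 8×100 + 64 = 864 (decimal)
Compute |3047 - 864| = 2183
2183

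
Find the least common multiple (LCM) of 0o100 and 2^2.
Convert 0o100 (octal) → 1×64 = 64 (decimal)
Convert 2^2 (power) → 4 (decimal)
Compute lcm(64, 4) = 64
64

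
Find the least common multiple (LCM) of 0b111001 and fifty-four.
Convert 0b111001 (binary) → 32 + 16 + 8 + 1 = 57 (decimal)
Convert fifty-four (English words) → 54 (decimal)
Compute lcm(57, 54) = 1026
1026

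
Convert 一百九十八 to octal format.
Convert 一百九十八 (Chinese numeral) → 1×100 + 9×10 + 8 = 198 (decimal)
Convert 198 (decimal) → 198 = 3×64 + 6 → 0o306 (octal)
0o306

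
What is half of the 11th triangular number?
The 11th triangular number = 11×12/2 = 66
Compute 66 ÷ 2 = 33
33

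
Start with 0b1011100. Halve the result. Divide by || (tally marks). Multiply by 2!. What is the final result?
Convert 0b1011100 (binary) → 64 + 16 + 8 + 4 = 92 (decimal)
Start: 92
92 ÷ 2 = 46
Convert || (tally marks) → 2 (decimal)
46 ÷ 2 = 23
Convert 2! (factorial) → 2 (decimal)
23 × 2 = 46
46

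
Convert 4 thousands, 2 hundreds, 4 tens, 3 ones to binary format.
Convert 4 thousands, 2 hundreds, 4 tens, 3 ones (place-value notation) → 4×1000 + 2×100 + 4×10 + 3 = 4243 (decimal)
Convert 4243 (decimal) → 4243 = 4096 + 128 + 16 + 2 + 1 → 0b1000010010011 (binary)
0b1000010010011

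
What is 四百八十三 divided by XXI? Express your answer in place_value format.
Convert 四百八十三 (Chinese numeral) → 4×100 + 8×10 + 3 = 483 (decimal)
Convert XXI (Roman numeral) → 10 + 10 + 1 = 21 (decimal)
Compute 483 ÷ 21 = 23
Convert 23 (decimal) → 23 = 2×10 + 3 → 2 tens, 3 ones (place-value notation)
2 tens, 3 ones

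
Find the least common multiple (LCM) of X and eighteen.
Convert X (Roman numeral) → 10 (decimal)
Convert eighteen (English words) → 18 (decimal)
Compute lcm(10, 18) = 90
90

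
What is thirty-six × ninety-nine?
Convert thirty-six (English words) → 36 (decimal)
Convert ninety-nine (English words) → 99 (decimal)
Compute 36 × 99 = 3564
3564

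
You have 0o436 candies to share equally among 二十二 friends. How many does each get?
Convert 0o436 (octal) → 4×64 + 3×8 + 6 = 286 (decimal)
Convert 二十二 (Chinese numeral) → 2×10 + 2 = 22 (decimal)
Compute 286 ÷ 22 = 13
13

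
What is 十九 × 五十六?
Convert 十九 (Chinese numeral) → 1×10 + 9 = 19 (decimal)
Convert 五十六 (Chinese numeral) → 5×10 + 6 = 56 (decimal)
Compute 19 × 56 = 1064
1064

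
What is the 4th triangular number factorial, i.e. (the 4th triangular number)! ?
Convert the 4th triangular number (triangular index) → 4×5/2 = 10 (decimal)
Compute 10! = 3628800
3628800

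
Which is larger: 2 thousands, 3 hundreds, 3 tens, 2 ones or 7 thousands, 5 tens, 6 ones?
Convert 2 thousands, 3 hundreds, 3 tens, 2 ones (place-value notation) → 2×1000 + 3×100 + 3×10 + 2 = 2332 (decimal)
Convert 7 thousands, 5 tens, 6 ones (place-value notation) → 7×1000 + 5×10 + 6 = 7056 (decimal)
Compare 2332 vs 7056: larger = 7056
7056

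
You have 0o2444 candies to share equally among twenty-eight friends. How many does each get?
Convert 0o2444 (octal) → 2×512 + 4×64 + 4×8 + 4 = 1316 (decimal)
Convert twenty-eight (English words) → 28 (decimal)
Compute 1316 ÷ 28 = 47
47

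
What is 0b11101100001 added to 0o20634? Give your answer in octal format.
Convert 0b11101100001 (binary) → 1024 + 512 + 256 + 64 + 32 + 1 = 1889 (decimal)
Convert 0o20634 (octal) → 2×4096 + 6×64 + 3×8 + 4 = 8604 (decimal)
Compute 1889 + 8604 = 10493
Convert 10493 (decimal) → 10493 = 2×4096 + 4×512 + 3×64 + 7×8 + 5 → 0o24375 (octal)
0o24375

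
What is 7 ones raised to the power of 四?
Convert 7 ones (place-value notation) → 7 (decimal)
Convert 四 (Chinese numeral) → 4 (decimal)
Compute 7 ^ 4 = 2401
2401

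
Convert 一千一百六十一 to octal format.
Convert 一千一百六十一 (Chinese numeral) → 1×1000 + 1×100 + 6×10 + 1 = 1161 (decimal)
Convert 1161 (decimal) → 1161 = 2×512 + 2×64 + 1×8 + 1 → 0o2211 (octal)
0o2211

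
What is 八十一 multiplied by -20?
Convert 八十一 (Chinese numeral) → 8×10 + 1 = 81 (decimal)
Compute 81 × -20 = -1620
-1620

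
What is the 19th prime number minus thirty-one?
The 19th prime number = 67
Convert thirty-one (English words) → 31 (decimal)
Compute 67 - 31 = 36
36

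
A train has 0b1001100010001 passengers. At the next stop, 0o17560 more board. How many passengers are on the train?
Convert 0b1001100010001 (binary) → 4096 + 512 + 256 + 16 + 1 = 4881 (decimal)
Convert 0o17560 (octal) → 1×4096 + 7×512 + 5×64 + 6×8 = 8048 (decimal)
Compute 4881 + 8048 = 12929
12929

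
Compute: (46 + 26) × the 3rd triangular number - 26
Convert the 3rd triangular number (triangular index) → 3×4/2 = 6 (decimal)
Expression in decimal: (46 + 26) × 6 - 26
Parentheses first: 46 + 26 = 72
Multiply: 72 × 6 = 432
Subtract: 432 - 26 = 406
406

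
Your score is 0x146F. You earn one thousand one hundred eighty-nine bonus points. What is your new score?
Convert 0x146F (hexadecimal) → 1×4096 + 4×256 + 6×16 + 15 = 5231 (decimal)
Convert one thousand one hundred eighty-nine (English words) → 1×1000 + 1×100 + 89 = 1189 (decimal)
Compute 5231 + 1189 = 6420
6420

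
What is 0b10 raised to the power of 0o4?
Convert 0b10 (binary) → 2 (decimal)
Convert 0o4 (octal) → 4 (decimal)
Compute 2 ^ 4 = 16
16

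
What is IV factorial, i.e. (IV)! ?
Convert IV (Roman numeral) → 4 (decimal)
Compute 4! = 24
24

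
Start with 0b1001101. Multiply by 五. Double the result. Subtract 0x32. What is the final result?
Convert 0b1001101 (binary) → 64 + 8 + 4 + 1 = 77 (decimal)
Start: 77
Convert 五 (Chinese numeral) → 5 (decimal)
77 × 5 = 385
385 × 2 = 770
Convert 0x32 (hexadecimal) → 3×16 + 2 = 50 (decimal)
770 - 50 = 720
720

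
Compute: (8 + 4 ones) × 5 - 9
Convert 4 ones (place-value notation) → 4 (decimal)
Expression in decimal: (8 + 4) × 5 - 9
Parentheses first: 8 + 4 = 12
Multiply: 12 × 5 = 60
Subtract: 60 - 9 = 51
51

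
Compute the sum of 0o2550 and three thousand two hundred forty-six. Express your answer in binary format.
Convert 0o2550 (octal) → 2×512 + 5×64 + 5×8 = 1384 (decimal)
Convert three thousand two hundred forty-six (English words) → 3×1000 + 2×100 + 46 = 3246 (decimal)
Compute 1384 + 3246 = 4630
Convert 4630 (decimal) → 4630 = 4096 + 512 + 16 + 4 + 2 → 0b1001000010110 (binary)
0b1001000010110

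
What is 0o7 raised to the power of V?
Convert 0o7 (octal) → 7 (decimal)
Convert V (Roman numeral) → 5 (decimal)
Compute 7 ^ 5 = 16807
16807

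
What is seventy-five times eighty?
Convert seventy-five (English words) → 75 (decimal)
Convert eighty (English words) → 80 (decimal)
Compute 75 × 80 = 6000
6000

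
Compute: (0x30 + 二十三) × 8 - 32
Convert 0x30 (hexadecimal) → 3×16 = 48 (decimal)
Convert 二十三 (Chinese numeral) → 2×10 + 3 = 23 (decimal)
Expression in decimal: (48 + 23) × 8 - 32
Parentheses first: 48 + 23 = 71
Multiply: 71 × 8 = 568
Subtract: 568 - 32 = 536
536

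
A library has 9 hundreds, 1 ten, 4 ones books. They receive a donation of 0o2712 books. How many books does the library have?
Convert 9 hundreds, 1 ten, 4 ones (place-value notation) → 9×100 + 1×10 + 4 = 914 (decimal)
Convert 0o2712 (octal) → 2×512 + 7×64 + 1×8 + 2 = 1482 (decimal)
Compute 914 + 1482 = 2396
2396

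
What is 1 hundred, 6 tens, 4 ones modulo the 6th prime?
Convert 1 hundred, 6 tens, 4 ones (place-value notation) → 1×100 + 6×10 + 4 = 164 (decimal)
Convert the 6th prime (prime index) → 13 (decimal)
Compute 164 mod 13 = 8
8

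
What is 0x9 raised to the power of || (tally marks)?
Convert 0x9 (hexadecimal) → 9 (decimal)
Convert || (tally marks) → 2 (decimal)
Compute 9 ^ 2 = 81
81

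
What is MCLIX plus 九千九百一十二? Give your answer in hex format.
Convert MCLIX (Roman numeral) → 1000 + 100 + 50 + 9 = 1159 (decimal)
Convert 九千九百一十二 (Chinese numeral) → 9×1000 + 9×100 + 1×10 + 2 = 9912 (decimal)
Compute 1159 + 9912 = 11071
Convert 11071 (decimal) → 11071 = 2×4096 + 11×256 + 3×16 + 15 → 0x2B3F (hexadecimal)
0x2B3F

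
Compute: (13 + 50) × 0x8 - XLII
Convert 0x8 (hexadecimal) → 8 (decimal)
Convert XLII (Roman numeral) → 40 + 1 + 1 = 42 (decimal)
Expression in decimal: (13 + 50) × 8 - 42
Parentheses first: 13 + 50 = 63
Multiply: 63 × 8 = 504
Subtract: 504 - 42 = 462
462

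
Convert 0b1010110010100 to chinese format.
Convert 0b1010110010100 (binary) → 4096 + 1024 + 256 + 128 + 16 + 4 = 5524 (decimal)
Convert 5524 (decimal) → 5524 = 5×1000 + 5×100 + 2×10 + 4 → 五千五百二十四 (Chinese numeral)
五千五百二十四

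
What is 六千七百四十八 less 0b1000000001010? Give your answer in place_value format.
Convert 六千七百四十八 (Chinese numeral) → 6×1000 + 7×100 + 4×10 + 8 = 6748 (decimal)
Convert 0b1000000001010 (binary) → 4096 + 8 + 2 = 4106 (decimal)
Compute 6748 - 4106 = 2642
Convert 2642 (decimal) → 2642 = 2×1000 + 6×100 + 4×10 + 2 → 2 thousands, 6 hundreds, 4 tens, 2 ones (place-value notation)
2 thousands, 6 hundreds, 4 tens, 2 ones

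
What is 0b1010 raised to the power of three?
Convert 0b1010 (binary) → 8 + 2 = 10 (decimal)
Convert three (English words) → 3 (decimal)
Compute 10 ^ 3 = 1000
1000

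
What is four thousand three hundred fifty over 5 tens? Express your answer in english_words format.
Convert four thousand three hundred fifty (English words) → 4×1000 + 3×100 + 50 = 4350 (decimal)
Convert 5 tens (place-value notation) → 5×10 = 50 (decimal)
Compute 4350 ÷ 50 = 87
Convert 87 (decimal) → eighty-seven (English words)
eighty-seven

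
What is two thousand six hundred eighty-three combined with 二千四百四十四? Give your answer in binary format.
Convert two thousand six hundred eighty-three (English words) → 2×1000 + 6×100 + 83 = 2683 (decimal)
Convert 二千四百四十四 (Chinese numeral) → 2×1000 + 4×100 + 4×10 + 4 = 2444 (decimal)
Compute 2683 + 2444 = 5127
Convert 5127 (decimal) → 5127 = 4096 + 1024 + 4 + 2 + 1 → 0b1010000000111 (binary)
0b1010000000111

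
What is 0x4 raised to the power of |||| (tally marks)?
Convert 0x4 (hexadecimal) → 4 (decimal)
Convert |||| (tally marks) → 4 (decimal)
Compute 4 ^ 4 = 256
256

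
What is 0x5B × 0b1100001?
Convert 0x5B (hexadecimal) → 5×16 + 11 = 91 (decimal)
Convert 0b1100001 (binary) → 64 + 32 + 1 = 97 (decimal)
Compute 91 × 97 = 8827
8827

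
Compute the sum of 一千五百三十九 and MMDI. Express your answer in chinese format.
Convert 一千五百三十九 (Chinese numeral) → 1×1000 + 5×100 + 3×10 + 9 = 1539 (decimal)
Convert MMDI (Roman numeral) → 1000 + 1000 + 500 + 1 = 2501 (decimal)
Compute 1539 + 2501 = 4040
Convert 4040 (decimal) → 4040 = 4×1000 + 4×10 → 四千零四十 (Chinese numeral)
四千零四十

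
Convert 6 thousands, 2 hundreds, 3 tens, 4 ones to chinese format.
Convert 6 thousands, 2 hundreds, 3 tens, 4 ones (place-value notation) → 6×1000 + 2×100 + 3×10 + 4 = 6234 (decimal)
Convert 6234 (decimal) → 6234 = 6×1000 + 2×100 + 3×10 + 4 → 六千二百三十四 (Chinese numeral)
六千二百三十四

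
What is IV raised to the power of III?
Convert IV (Roman numeral) → 4 (decimal)
Convert III (Roman numeral) → 1 + 1 + 1 = 3 (decimal)
Compute 4 ^ 3 = 64
64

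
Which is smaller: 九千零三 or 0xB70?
Convert 九千零三 (Chinese numeral) → 9×1000 + 3 = 9003 (decimal)
Convert 0xB70 (hexadecimal) → 11×256 + 7×16 = 2928 (decimal)
Compare 9003 vs 2928: smaller = 2928
2928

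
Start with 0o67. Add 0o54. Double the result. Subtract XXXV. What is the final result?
Convert 0o67 (octal) → 6×8 + 7 = 55 (decimal)
Start: 55
Convert 0o54 (octal) → 5×8 + 4 = 44 (decimal)
55 + 44 = 99
99 × 2 = 198
Convert XXXV (Roman numeral) → 10 + 10 + 10 + 5 = 35 (decimal)
198 - 35 = 163
163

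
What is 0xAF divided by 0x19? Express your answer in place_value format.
Convert 0xAF (hexadecimal) → 10×16 + 15 = 175 (decimal)
Convert 0x19 (hexadecimal) → 1×16 + 9 = 25 (decimal)
Compute 175 ÷ 25 = 7
Convert 7 (decimal) → 7 ones (place-value notation)
7 ones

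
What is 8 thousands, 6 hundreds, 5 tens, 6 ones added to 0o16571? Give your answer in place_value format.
Convert 8 thousands, 6 hundreds, 5 tens, 6 ones (place-value notation) → 8×1000 + 6×100 + 5×10 + 6 = 8656 (decimal)
Convert 0o16571 (octal) → 1×4096 + 6×512 + 5×64 + 7×8 + 1 = 7545 (decimal)
Compute 8656 + 7545 = 16201
Convert 16201 (decimal) → 16201 = 16×1000 + 2×100 + 1 → 16 thousands, 2 hundreds, 1 one (place-value notation)
16 thousands, 2 hundreds, 1 one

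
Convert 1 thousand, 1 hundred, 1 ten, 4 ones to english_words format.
Convert 1 thousand, 1 hundred, 1 ten, 4 ones (place-value notation) → 1×1000 + 1×100 + 1×10 + 4 = 1114 (decimal)
Convert 1114 (decimal) → 1114 = 1×1000 + 1×100 + 14 → one thousand one hundred fourteen (English words)
one thousand one hundred fourteen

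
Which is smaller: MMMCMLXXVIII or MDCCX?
Convert MMMCMLXXVIII (Roman numeral) → 1000 + 1000 + 1000 + 900 + 50 + 10 + 10 + 5 + 1 + 1 + 1 = 3978 (decimal)
Convert MDCCX (Roman numeral) → 1000 + 500 + 100 + 100 + 10 = 1710 (decimal)
Compare 3978 vs 1710: smaller = 1710
1710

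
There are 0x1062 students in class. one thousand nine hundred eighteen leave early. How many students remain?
Convert 0x1062 (hexadecimal) → 1×4096 + 6×16 + 2 = 4194 (decimal)
Convert one thousand nine hundred eighteen (English words) → 1×1000 + 9×100 + 18 = 1918 (decimal)
Compute 4194 - 1918 = 2276
2276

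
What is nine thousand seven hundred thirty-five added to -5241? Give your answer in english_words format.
Convert nine thousand seven hundred thirty-five (English words) → 9×1000 + 7×100 + 35 = 9735 (decimal)
Compute 9735 + -5241 = 4494
Convert 4494 (decimal) → 4494 = 4×1000 + 4×100 + 94 → four thousand four hundred ninety-four (English words)
four thousand four hundred ninety-four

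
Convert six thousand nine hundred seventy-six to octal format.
Convert six thousand nine hundred seventy-six (English words) → 6×1000 + 9×100 + 76 = 6976 (decimal)
Convert 6976 (decimal) → 6976 = 1×4096 + 5×512 + 5×64 → 0o15500 (octal)
0o15500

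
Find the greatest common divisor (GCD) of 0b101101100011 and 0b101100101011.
Convert 0b101101100011 (binary) → 2048 + 512 + 256 + 64 + 32 + 2 + 1 = 2915 (decimal)
Convert 0b101100101011 (binary) → 2048 + 512 + 256 + 32 + 8 + 2 + 1 = 2859 (decimal)
Compute gcd(2915, 2859) = 1
1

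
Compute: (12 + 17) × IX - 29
Convert IX (Roman numeral) → 9 (decimal)
Expression in decimal: (12 + 17) × 9 - 29
Parentheses first: 12 + 17 = 29
Multiply: 29 × 9 = 261
Subtract: 261 - 29 = 232
232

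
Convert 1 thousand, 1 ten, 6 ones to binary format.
Convert 1 thousand, 1 ten, 6 ones (place-value notation) → 1×1000 + 1×10 + 6 = 1016 (decimal)
Convert 1016 (decimal) → 1016 = 512 + 256 + 128 + 64 + 32 + 16 + 8 → 0b1111111000 (binary)
0b1111111000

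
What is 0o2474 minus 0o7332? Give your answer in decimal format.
Convert 0o2474 (octal) → 2×512 + 4×64 + 7×8 + 4 = 1340 (decimal)
Convert 0o7332 (octal) → 7×512 + 3×64 + 3×8 + 2 = 3802 (decimal)
Compute 1340 - 3802 = -2462
-2462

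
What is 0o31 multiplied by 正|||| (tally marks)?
Convert 0o31 (octal) → 3×8 + 1 = 25 (decimal)
Convert 正|||| (tally marks) → 5 + 4 = 9 (decimal)
Compute 25 × 9 = 225
225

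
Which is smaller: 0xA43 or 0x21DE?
Convert 0xA43 (hexadecimal) → 10×256 + 4×16 + 3 = 2627 (decimal)
Convert 0x21DE (hexadecimal) → 2×4096 + 1×256 + 13×16 + 14 = 8670 (decimal)
Compare 2627 vs 8670: smaller = 2627
2627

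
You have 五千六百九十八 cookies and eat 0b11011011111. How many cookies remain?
Convert 五千六百九十八 (Chinese numeral) → 5×1000 + 6×100 + 9×10 + 8 = 5698 (decimal)
Convert 0b11011011111 (binary) → 1024 + 512 + 128 + 64 + 16 + 8 + 4 + 2 + 1 = 1759 (decimal)
Compute 5698 - 1759 = 3939
3939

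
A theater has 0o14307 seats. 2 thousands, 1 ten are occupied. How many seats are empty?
Convert 0o14307 (octal) → 1×4096 + 4×512 + 3×64 + 7 = 6343 (decimal)
Convert 2 thousands, 1 ten (place-value notation) → 2×1000 + 1×10 = 2010 (decimal)
Compute 6343 - 2010 = 4333
4333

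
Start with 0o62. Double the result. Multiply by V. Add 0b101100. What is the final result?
Convert 0o62 (octal) → 6×8 + 2 = 50 (decimal)
Start: 50
50 × 2 = 100
Convert V (Roman numeral) → 5 (decimal)
100 × 5 = 500
Convert 0b101100 (binary) → 32 + 8 + 4 = 44 (decimal)
500 + 44 = 544
544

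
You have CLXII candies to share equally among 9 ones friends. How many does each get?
Convert CLXII (Roman numeral) → 100 + 50 + 10 + 1 + 1 = 162 (decimal)
Convert 9 ones (place-value notation) → 9 (decimal)
Compute 162 ÷ 9 = 18
18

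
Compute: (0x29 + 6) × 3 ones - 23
Convert 0x29 (hexadecimal) → 2×16 + 9 = 41 (decimal)
Convert 3 ones (place-value notation) → 3 (decimal)
Expression in decimal: (41 + 6) × 3 - 23
Parentheses first: 41 + 6 = 47
Multiply: 47 × 3 = 141
Subtract: 141 - 23 = 118
118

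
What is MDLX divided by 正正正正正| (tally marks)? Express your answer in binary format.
Convert MDLX (Roman numeral) → 1000 + 500 + 50 + 10 = 1560 (decimal)
Convert 正正正正正| (tally marks) → 5 + 5 + 5 + 5 + 5 + 1 = 26 (decimal)
Compute 1560 ÷ 26 = 60
Convert 60 (decimal) → 60 = 32 + 16 + 8 + 4 → 0b111100 (binary)
0b111100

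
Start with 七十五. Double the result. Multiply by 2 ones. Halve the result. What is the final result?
Convert 七十五 (Chinese numeral) → 7×10 + 5 = 75 (decimal)
Start: 75
75 × 2 = 150
Convert 2 ones (place-value notation) → 2 (decimal)
150 × 2 = 300
300 ÷ 2 = 150
150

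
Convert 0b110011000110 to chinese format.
Convert 0b110011000110 (binary) → 2048 + 1024 + 128 + 64 + 4 + 2 = 3270 (decimal)
Convert 3270 (decimal) → 3270 = 3×1000 + 2×100 + 7×10 → 三千二百七十 (Chinese numeral)
三千二百七十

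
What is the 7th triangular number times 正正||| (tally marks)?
Convert the 7th triangular number (triangular index) → 7×8/2 = 28 (decimal)
Convert 正正||| (tally marks) → 5 + 5 + 3 = 13 (decimal)
Compute 28 × 13 = 364
364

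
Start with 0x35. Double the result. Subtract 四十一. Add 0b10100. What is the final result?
Convert 0x35 (hexadecimal) → 3×16 + 5 = 53 (decimal)
Start: 53
53 × 2 = 106
Convert 四十一 (Chinese numeral) → 4×10 + 1 = 41 (decimal)
106 - 41 = 65
Convert 0b10100 (binary) → 16 + 4 = 20 (decimal)
65 + 20 = 85
85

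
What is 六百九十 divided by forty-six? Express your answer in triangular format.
Convert 六百九十 (Chinese numeral) → 6×100 + 9×10 = 690 (decimal)
Convert forty-six (English words) → 46 (decimal)
Compute 690 ÷ 46 = 15
Convert 15 (decimal) → 15 = 5×6/2 → the 5th triangular number (triangular index)
the 5th triangular number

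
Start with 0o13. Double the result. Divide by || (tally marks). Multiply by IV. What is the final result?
Convert 0o13 (octal) → 1×8 + 3 = 11 (decimal)
Start: 11
11 × 2 = 22
Convert || (tally marks) → 2 (decimal)
22 ÷ 2 = 11
Convert IV (Roman numeral) → 4 (decimal)
11 × 4 = 44
44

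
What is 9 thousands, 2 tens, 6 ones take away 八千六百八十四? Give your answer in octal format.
Convert 9 thousands, 2 tens, 6 ones (place-value notation) → 9×1000 + 2×10 + 6 = 9026 (decimal)
Convert 八千六百八十四 (Chinese numeral) → 8×1000 + 6×100 + 8×10 + 4 = 8684 (decimal)
Compute 9026 - 8684 = 342
Convert 342 (decimal) → 342 = 5×64 + 2×8 + 6 → 0o526 (octal)
0o526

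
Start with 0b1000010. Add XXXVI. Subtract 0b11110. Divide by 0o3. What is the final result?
Convert 0b1000010 (binary) → 64 + 2 = 66 (decimal)
Start: 66
Convert XXXVI (Roman numeral) → 10 + 10 + 10 + 5 + 1 = 36 (decimal)
66 + 36 = 102
Convert 0b11110 (binary) → 16 + 8 + 4 + 2 = 30 (decimal)
102 - 30 = 72
Convert 0o3 (octal) → 3 (decimal)
72 ÷ 3 = 24
24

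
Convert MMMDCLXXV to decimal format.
Convert MMMDCLXXV (Roman numeral) → 1000 + 1000 + 1000 + 500 + 100 + 50 + 10 + 10 + 5 = 3675 (decimal)
3675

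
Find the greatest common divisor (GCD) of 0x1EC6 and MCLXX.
Convert 0x1EC6 (hexadecimal) → 1×4096 + 14×256 + 12×16 + 6 = 7878 (decimal)
Convert MCLXX (Roman numeral) → 1000 + 100 + 50 + 10 + 10 = 1170 (decimal)
Compute gcd(7878, 1170) = 78
78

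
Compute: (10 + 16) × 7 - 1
Parentheses first: 10 + 16 = 26
Multiply: 26 × 7 = 182
Subtract: 182 - 1 = 181
181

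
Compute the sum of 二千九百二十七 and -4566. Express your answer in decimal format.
Convert 二千九百二十七 (Chinese numeral) → 2×1000 + 9×100 + 2×10 + 7 = 2927 (decimal)
Compute 2927 + -4566 = -1639
-1639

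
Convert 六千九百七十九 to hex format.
Convert 六千九百七十九 (Chinese numeral) → 6×1000 + 9×100 + 7×10 + 9 = 6979 (decimal)
Convert 6979 (decimal) → 6979 = 1×4096 + 11×256 + 4×16 + 3 → 0x1B43 (hexadecimal)
0x1B43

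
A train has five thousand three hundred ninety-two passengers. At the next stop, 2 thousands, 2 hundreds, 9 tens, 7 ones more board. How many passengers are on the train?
Convert five thousand three hundred ninety-two (English words) → 5×1000 + 3×100 + 92 = 5392 (decimal)
Convert 2 thousands, 2 hundreds, 9 tens, 7 ones (place-value notation) → 2×1000 + 2×100 + 9×10 + 7 = 2297 (decimal)
Compute 5392 + 2297 = 7689
7689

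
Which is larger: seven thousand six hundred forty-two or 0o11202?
Convert seven thousand six hundred forty-two (English words) → 7×1000 + 6×100 + 42 = 7642 (decimal)
Convert 0o11202 (octal) → 1×4096 + 1×512 + 2×64 + 2 = 4738 (decimal)
Compare 7642 vs 4738: larger = 7642
7642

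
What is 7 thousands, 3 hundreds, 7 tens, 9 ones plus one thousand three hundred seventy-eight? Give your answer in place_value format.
Convert 7 thousands, 3 hundreds, 7 tens, 9 ones (place-value notation) → 7×1000 + 3×100 + 7×10 + 9 = 7379 (decimal)
Convert one thousand three hundred seventy-eight (English words) → 1×1000 + 3×100 + 78 = 1378 (decimal)
Compute 7379 + 1378 = 8757
Convert 8757 (decimal) → 8757 = 8×1000 + 7×100 + 5×10 + 7 → 8 thousands, 7 hundreds, 5 tens, 7 ones (place-value notation)
8 thousands, 7 hundreds, 5 tens, 7 ones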